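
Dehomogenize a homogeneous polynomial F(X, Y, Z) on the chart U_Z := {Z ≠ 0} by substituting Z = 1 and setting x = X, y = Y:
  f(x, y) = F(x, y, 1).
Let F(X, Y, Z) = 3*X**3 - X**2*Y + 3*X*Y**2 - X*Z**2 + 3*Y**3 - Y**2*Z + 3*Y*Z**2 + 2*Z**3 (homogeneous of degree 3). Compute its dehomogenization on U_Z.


f(x, y) = 3*x**3 - x**2*y + 3*x*y**2 - x + 3*y**3 - y**2 + 3*y + 2

On U_Z we set Z = 1. Each monomial c·X^i·Y^j·Z^k in F becomes c·x^i·y^j·1^k = c·x^i·y^j.
Substituting Z = 1: F(X, Y, 1) = 3*x**3 - x**2*y + 3*x*y**2 - x + 3*y**3 - y**2 + 3*y + 2.
Note: deg(f) ≤ deg(F) = 3; strict inequality happens when F is divisible by Z (lost terms).


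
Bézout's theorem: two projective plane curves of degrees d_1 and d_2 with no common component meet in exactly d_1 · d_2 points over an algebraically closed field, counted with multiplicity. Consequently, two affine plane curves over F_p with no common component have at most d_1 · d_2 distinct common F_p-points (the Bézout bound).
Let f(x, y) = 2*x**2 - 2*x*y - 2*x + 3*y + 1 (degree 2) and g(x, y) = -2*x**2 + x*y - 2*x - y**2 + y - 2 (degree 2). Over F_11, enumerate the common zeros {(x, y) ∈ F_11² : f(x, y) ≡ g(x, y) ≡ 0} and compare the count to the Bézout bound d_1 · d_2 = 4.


Common zeros: {(0, 7), (8, 7)}; count = 2; Bézout bound = 4.

deg(f) = 2, deg(g) = 2, so Bézout bound = 4.
Scan x ∈ F_11. For each x, list the y ∈ F_11 with f(x, y) ≡ 0 and those with g(x, y) ≡ 0 (mod 11); the common zeros in that column are the intersection.
  x = 0: f ≡ 0 at y ∈ {7}; g ≡ 0 at y ∈ {5, 7}; common: {7}.
  x = 1: f ≡ 0 at y ∈ {10}; g ≡ 0 at y ∈ ∅; common: ∅.
  x = 2: f ≡ 0 at y ∈ {5}; g ≡ 0 at y ∈ ∅; common: ∅.
  x = 3: f ≡ 0 at y ∈ {8}; g ≡ 0 at y ∈ {2}; common: ∅.
  x = 4: f ≡ 0 at y ∈ {5}; g ≡ 0 at y ∈ {8}; common: ∅.
  x = 5: f ≡ 0 at y ∈ {9}; g ≡ 0 at y ∈ ∅; common: ∅.
  x = 6: f ≡ 0 at y ∈ {8}; g ≡ 0 at y ∈ ∅; common: ∅.
  x = 7: f ≡ 0 at y ∈ ∅; g ≡ 0 at y ∈ {3, 5}; common: ∅.
  x = 8: f ≡ 0 at y ∈ {7}; g ≡ 0 at y ∈ {2, 7}; common: {7}.
  x = 9: f ≡ 0 at y ∈ {6}; g ≡ 0 at y ∈ ∅; common: ∅.
  x = 10: f ≡ 0 at y ∈ {10}; g ≡ 0 at y ∈ {3, 8}; common: ∅.
Collecting: common zeros = {(0, 7), (8, 7)}, so the count is 2.
Comparison with the Bézout bound: 2 ≤ 4 = deg(f)·deg(g), as expected for curves with no common component (the affine F_11-count falls short of the bound because intersections may lie at infinity, over extension fields, or carry multiplicity).


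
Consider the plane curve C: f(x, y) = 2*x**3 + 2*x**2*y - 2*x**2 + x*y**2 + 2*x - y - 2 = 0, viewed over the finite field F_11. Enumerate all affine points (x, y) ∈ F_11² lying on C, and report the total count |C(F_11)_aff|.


Affine F_11-points: {(0, 9), (1, 0), (1, 10), (4, 3), (5, 4), (5, 6), (6, 6), (7, 1), (7, 4), (8, 1)}; count = 10.

For each of the 121 pairs (x, y) ∈ F_11², evaluate f(x, y) mod 11. Record the zeros.
  x = 0: [0↦9, 1↦8, 2↦7, 3↦6, 4↦5, 5↦4, 6↦3, 7↦2, 8↦1, 9↦0, 10↦10]  zeros at y ∈ {9}
  x = 1: [0↦0, 1↦2, 2↦6, 3↦1, 4↦9, 5↦8, 6↦9, 7↦1, 8↦6, 9↦2, 10↦0]  zeros at y ∈ {0, 10}
  x = 2: [0↦10, 1↦8, 2↦10, 3↦5, 4↦4, 5↦7, 6↦3, 7↦3, 8↦7, 9↦4, 10↦5]  zeros at y ∈ ∅
  x = 3: [0↦7, 1↦5, 2↦9, 3↦8, 4↦2, 5↦2, 6↦8, 7↦9, 8↦5, 9↦7, 10↦4]  zeros at y ∈ ∅
  x = 4: [0↦3, 1↦5, 2↦4, 3↦0, 4↦4, 5↦5, 6↦3, 7↦9, 8↦1, 9↦1, 10↦9]  zeros at y ∈ {3}
  x = 5: [0↦10, 1↦9, 2↦7, 3↦4, 4↦0, 5↦6, 6↦0, 7↦4, 8↦7, 9↦9, 10↦10]  zeros at y ∈ {4, 6}
  x = 6: [0↦7, 1↦7, 2↦8, 3↦10, 4↦2, 5↦6, 6↦0, 7↦6, 8↦2, 9↦10, 10↦8]  zeros at y ∈ {6}
  x = 7: [0↦6, 1↦0, 2↦8, 3↦8, 4↦0, 5↦6, 6↦4, 7↦5, 8↦9, 9↦5, 10↦4]  zeros at y ∈ {1, 4}
  x = 8: [0↦8, 1↦0, 2↦8, 3↦10, 4↦6, 5↦7, 6↦2, 7↦2, 8↦7, 9↦6, 10↦10]  zeros at y ∈ {1}
  x = 9: [0↦3, 1↦8, 2↦9, 3↦6, 4↦10, 5↦10, 6↦6, 7↦9, 8↦8, 9↦3, 10↦5]  zeros at y ∈ ∅
  x = 10: [0↦3, 1↦3, 2↦1, 3↦8, 4↦2, 5↦5, 6↦6, 7↦5, 8↦2, 9↦8, 10↦1]  zeros at y ∈ ∅
Collecting zeros: affine points = {(0, 9), (1, 0), (1, 10), (4, 3), (5, 4), (5, 6), (6, 6), (7, 1), (7, 4), (8, 1)}.
Total count |C(F_11)_aff| = 10.


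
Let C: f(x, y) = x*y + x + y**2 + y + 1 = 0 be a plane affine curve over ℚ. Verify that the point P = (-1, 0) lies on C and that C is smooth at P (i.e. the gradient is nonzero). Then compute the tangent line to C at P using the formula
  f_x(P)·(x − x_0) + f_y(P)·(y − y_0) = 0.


Tangent line at P: x + 1 = 0.

Step 1: f(-1, 0) = 0, so P lies on C.
Step 2: partial derivatives
  f_x(x, y) = y + 1, f_y(x, y) = x + 2*y + 1.
  f_x(P) = 1, f_y(P) = 0 (gradient nonzero, so P is smooth).
Step 3: tangent line at P: 1·(x − -1) + 0·(y − 0) = 0.
Expanding: x + 1 = 0.


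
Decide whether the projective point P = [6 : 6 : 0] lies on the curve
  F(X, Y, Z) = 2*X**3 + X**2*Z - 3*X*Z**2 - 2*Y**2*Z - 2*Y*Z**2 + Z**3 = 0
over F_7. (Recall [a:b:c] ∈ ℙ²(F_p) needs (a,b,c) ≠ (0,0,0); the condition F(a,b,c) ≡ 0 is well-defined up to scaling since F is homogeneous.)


F(6,6,0) ≡ 5 (mod 7); P is NOT on the curve.

Evaluate F(6, 6, 0) term-by-term (mod 7).
  2*X**3 ↦ 2·216·1·1 = 432
  X**2*Z ↦ 1·36·1·0 = 0
  -3*X*Z**2 ↦ -3·6·1·0 = 0
  -2*Y**2*Z ↦ -2·1·36·0 = 0
  -2*Y*Z**2 ↦ -2·1·6·0 = 0
  Z**3 ↦ 1·1·1·0 = 0
Sum: F(6, 6, 0) = (432) + (0) + (0) + (0) + (0) + (0) = 432.
Reducing mod 7: 432 ≡ 5 (mod 7).
Since F(a, b, c) ≡ 5 ≠ 0 (mod 7), P does NOT lie on the curve.


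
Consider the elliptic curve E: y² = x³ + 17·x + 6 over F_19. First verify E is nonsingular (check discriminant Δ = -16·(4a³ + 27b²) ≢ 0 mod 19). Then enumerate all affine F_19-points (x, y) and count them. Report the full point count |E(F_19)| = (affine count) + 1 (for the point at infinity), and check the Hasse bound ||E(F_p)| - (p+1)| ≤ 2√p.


Affine points = {(0, 5), (0, 14), (1, 9), (1, 10), (4, 9), (4, 10), (5, 8), (5, 11), (6, 1), (6, 18), (10, 6), (10, 13), (11, 2), (11, 17), (12, 0), (13, 7), (13, 12), (14, 9), (14, 10), (15, 8), (15, 11), (16, 2), (16, 17), (18, 8), (18, 11)}; affine count = 25; |E(F_19)| = 26.

Discriminant check: Δ ∝ 4a³ + 27b² = 4·17³ + 27·6² = 4·4913 + 27·36 ≡ 9 (mod 19). Nonzero ⇒ E is nonsingular.
For each x ∈ F_19, compute rhs = x³ + 17·x + 6 mod 19, then count y ∈ F_19 with y² ≡ rhs.
  x = 0: rhs = 6, matching y values: 5, 14 (2 points).
  x = 1: rhs = 5, matching y values: 9, 10 (2 points).
  x = 2: rhs = 10, matching y values: none (0 points).
  x = 3: rhs = 8, matching y values: none (0 points).
  x = 4: rhs = 5, matching y values: 9, 10 (2 points).
  x = 5: rhs = 7, matching y values: 8, 11 (2 points).
  x = 6: rhs = 1, matching y values: 1, 18 (2 points).
  x = 7: rhs = 12, matching y values: none (0 points).
  x = 8: rhs = 8, matching y values: none (0 points).
  x = 9: rhs = 14, matching y values: none (0 points).
  x = 10: rhs = 17, matching y values: 6, 13 (2 points).
  x = 11: rhs = 4, matching y values: 2, 17 (2 points).
  x = 12: rhs = 0, matching y values: 0 (1 points).
  x = 13: rhs = 11, matching y values: 7, 12 (2 points).
  x = 14: rhs = 5, matching y values: 9, 10 (2 points).
  x = 15: rhs = 7, matching y values: 8, 11 (2 points).
  x = 16: rhs = 4, matching y values: 2, 17 (2 points).
  x = 17: rhs = 2, matching y values: none (0 points).
  x = 18: rhs = 7, matching y values: 8, 11 (2 points).
Total affine count: 25.
Full point count |E(F_19)| = 25 + 1 = 26.
Hasse bound: |26 − (19+1)| = |6| = 6 ≤ 2√19 ≈ 8.7178 ✓.


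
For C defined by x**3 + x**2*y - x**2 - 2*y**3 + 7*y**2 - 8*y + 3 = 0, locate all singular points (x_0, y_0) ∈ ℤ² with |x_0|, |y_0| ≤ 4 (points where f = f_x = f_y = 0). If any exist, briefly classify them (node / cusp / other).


Singular points: {(0, 1)}; classification: cusp.

Compute partial derivatives:
  f_x = 3*x**2 + 2*x*y - 2*x.
  f_y = x**2 - 6*y**2 + 14*y - 8.
Scan x_0 ∈ {−4, ..., 4}. For each x_0, f_y(x_0, y) is a polynomial in y; find its integer roots y ∈ {−4, ..., 4}, then test f_x and f at those candidates.
  x = -4: f_y(-4, y) = -6*y**2 + 14*y + 8; no integer root y with |y| ≤ 4.
  x = -3: f_y(-3, y) = -6*y**2 + 14*y + 1; no integer root y with |y| ≤ 4.
  x = -2: f_y(-2, y) = -6*y**2 + 14*y - 4; vanishes at y ∈ {2}. (-2, 2): f_x = 8 ≠ 0.
  x = -1: f_y(-1, y) = -6*y**2 + 14*y - 7; no integer root y with |y| ≤ 4.
  x = 0: f_y(0, y) = -6*y**2 + 14*y - 8; vanishes at y ∈ {1}. (0, 1): f_x = 0, f = 0 — SINGULAR.
  x = 1: f_y(1, y) = -6*y**2 + 14*y - 7; no integer root y with |y| ≤ 4.
  x = 2: f_y(2, y) = -6*y**2 + 14*y - 4; vanishes at y ∈ {2}. (2, 2): f_x = 16 ≠ 0.
  x = 3: f_y(3, y) = -6*y**2 + 14*y + 1; no integer root y with |y| ≤ 4.
  x = 4: f_y(4, y) = -6*y**2 + 14*y + 8; no integer root y with |y| ≤ 4.
Only singular point on the grid: (0, 1).
Classify: substitute x = 0 + u, y = 1 + v and expand: f = u**3 + u**2*v - 2*v**3 + v**2.
No constant or linear terms (consistent with a singular point). Quadratic part: v**2. Cubic part: u**3 + u**2*v - 2*v**3.
The quadratic part v**2 is a perfect square, so there is a single (double) tangent line v = 0, i.e. y = 1. Restricting the cubic part to that line (v = 0) leaves u**3 ≠ 0, so f is not divisible by v and the branch is v² ≈ -u**3 to lowest order — this is a cusp.
Classification: cusp.


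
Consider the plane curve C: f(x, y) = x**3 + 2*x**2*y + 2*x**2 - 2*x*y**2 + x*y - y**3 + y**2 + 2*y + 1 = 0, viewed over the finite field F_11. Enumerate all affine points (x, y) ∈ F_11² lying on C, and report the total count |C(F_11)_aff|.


Affine F_11-points: {(0, 3), (1, 5), (2, 9), (4, 3), (4, 6), (5, 0), (5, 6), (5, 7), (6, 7), (10, 3), (10, 5), (10, 6)}; count = 12.

For each of the 121 pairs (x, y) ∈ F_11², evaluate f(x, y) mod 11. Record the zeros.
  x = 0: [0↦1, 1↦3, 2↦1, 3↦0, 4↦5, 5↦10, 6↦9, 7↦7, 8↦9, 9↦9, 10↦1]  zeros at y ∈ {3}
  x = 1: [0↦4, 1↦7, 2↦2, 3↦5, 4↦10, 5↦0, 6↦2, 7↦10, 8↦7, 9↦9, 10↦10]  zeros at y ∈ {5}
  x = 2: [0↦6, 1↦3, 2↦10, 3↦10, 4↦8, 5↦9, 6↦7, 7↦7, 8↦3, 9↦0, 10↦3]  zeros at y ∈ {9}
  x = 3: [0↦2, 1↦8, 2↦9, 3↦10, 4↦5, 5↦10, 6↦8, 7↦4, 8↦3, 9↦10, 10↦8]  zeros at y ∈ ∅
  x = 4: [0↦9, 1↦6, 2↦5, 3↦0, 4↦7, 5↦9, 6↦0, 7↦7, 8↦2, 9↦1, 10↦9]  zeros at y ∈ {3, 6}
  x = 5: [0↦0, 1↦3, 2↦4, 3↦8, 4↦9, 5↦1, 6↦0, 7↦0, 8↦6, 9↦1, 10↦1]  zeros at y ∈ {0, 6, 7}
  x = 6: [0↦3, 1↦5, 2↦1, 3↦7, 4↦6, 5↦3, 6↦3, 7↦0, 8↦10, 9↦5, 10↦1]  zeros at y ∈ {7}
  x = 7: [0↦2, 1↦7, 2↦2, 3↦3, 4↦4, 5↦10, 6↦4, 7↦2, 8↦9, 9↦8, 10↦4]  zeros at y ∈ ∅
  x = 8: [0↦3, 1↦4, 2↦2, 3↦2, 4↦9, 5↦6, 6↦9, 7↦1, 8↦9, 9↦5, 10↦5]  zeros at y ∈ ∅
  x = 9: [0↦1, 1↦2, 2↦7, 3↦10, 4↦5, 5↦8, 6↦2, 7↦3, 8↦5, 9↦2, 10↦10]  zeros at y ∈ ∅
  x = 10: [0↦2, 1↦7, 2↦1, 3↦0, 4↦9, 5↦0, 6↦0, 7↦3, 8↦3, 9↦5, 10↦3]  zeros at y ∈ {3, 5, 6}
Collecting zeros: affine points = {(0, 3), (1, 5), (2, 9), (4, 3), (4, 6), (5, 0), (5, 6), (5, 7), (6, 7), (10, 3), (10, 5), (10, 6)}.
Total count |C(F_11)_aff| = 12.


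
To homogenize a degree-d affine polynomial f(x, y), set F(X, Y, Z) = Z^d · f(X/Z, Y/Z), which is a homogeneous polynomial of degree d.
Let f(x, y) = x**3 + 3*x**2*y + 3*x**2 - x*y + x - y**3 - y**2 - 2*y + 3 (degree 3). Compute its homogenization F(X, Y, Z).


F(X, Y, Z) = X**3 + 3*X**2*Y + 3*X**2*Z - X*Y*Z + X*Z**2 - Y**3 - Y**2*Z - 2*Y*Z**2 + 3*Z**3

deg(f) = 3.
Substitute x = X/Z, y = Y/Z into f, then multiply by Z^3.
  monomial 1·x^3·y^0 ↦ 1·X^3·Y^0·Z^0.
  monomial 3·x^2·y^1 ↦ 3·X^2·Y^1·Z^0.
  monomial 3·x^2·y^0 ↦ 3·X^2·Y^0·Z^1.
  monomial -1·x^1·y^1 ↦ -1·X^1·Y^1·Z^1.
  monomial 1·x^1·y^0 ↦ 1·X^1·Y^0·Z^2.
  monomial -1·x^0·y^3 ↦ -1·X^0·Y^3·Z^0.
  monomial -1·x^0·y^2 ↦ -1·X^0·Y^2·Z^1.
  monomial -2·x^0·y^1 ↦ -2·X^0·Y^1·Z^2.
  monomial 3·x^0·y^0 ↦ 3·X^0·Y^0·Z^3.
Collecting: F(X, Y, Z) = X**3 + 3*X**2*Y + 3*X**2*Z - X*Y*Z + X*Z**2 - Y**3 - Y**2*Z - 2*Y*Z**2 + 3*Z**3.


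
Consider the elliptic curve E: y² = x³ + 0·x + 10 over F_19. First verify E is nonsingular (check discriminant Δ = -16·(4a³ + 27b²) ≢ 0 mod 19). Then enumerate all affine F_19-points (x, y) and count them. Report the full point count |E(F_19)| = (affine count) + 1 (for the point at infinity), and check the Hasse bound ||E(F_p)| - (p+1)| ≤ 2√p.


Affine points = {(1, 7), (1, 12), (4, 6), (4, 13), (6, 6), (6, 13), (7, 7), (7, 12), (8, 3), (8, 16), (9, 6), (9, 13), (11, 7), (11, 12), (12, 3), (12, 16), (18, 3), (18, 16)}; affine count = 18; |E(F_19)| = 19.

Discriminant check: Δ ∝ 4a³ + 27b² = 4·0³ + 27·10² = 4·0 + 27·100 ≡ 2 (mod 19). Nonzero ⇒ E is nonsingular.
For each x ∈ F_19, compute rhs = x³ + 0·x + 10 mod 19, then count y ∈ F_19 with y² ≡ rhs.
  x = 0: rhs = 10, matching y values: none (0 points).
  x = 1: rhs = 11, matching y values: 7, 12 (2 points).
  x = 2: rhs = 18, matching y values: none (0 points).
  x = 3: rhs = 18, matching y values: none (0 points).
  x = 4: rhs = 17, matching y values: 6, 13 (2 points).
  x = 5: rhs = 2, matching y values: none (0 points).
  x = 6: rhs = 17, matching y values: 6, 13 (2 points).
  x = 7: rhs = 11, matching y values: 7, 12 (2 points).
  x = 8: rhs = 9, matching y values: 3, 16 (2 points).
  x = 9: rhs = 17, matching y values: 6, 13 (2 points).
  x = 10: rhs = 3, matching y values: none (0 points).
  x = 11: rhs = 11, matching y values: 7, 12 (2 points).
  x = 12: rhs = 9, matching y values: 3, 16 (2 points).
  x = 13: rhs = 3, matching y values: none (0 points).
  x = 14: rhs = 18, matching y values: none (0 points).
  x = 15: rhs = 3, matching y values: none (0 points).
  x = 16: rhs = 2, matching y values: none (0 points).
  x = 17: rhs = 2, matching y values: none (0 points).
  x = 18: rhs = 9, matching y values: 3, 16 (2 points).
Total affine count: 18.
Full point count |E(F_19)| = 18 + 1 = 19.
Hasse bound: |19 − (19+1)| = |-1| = 1 ≤ 2√19 ≈ 8.7178 ✓.


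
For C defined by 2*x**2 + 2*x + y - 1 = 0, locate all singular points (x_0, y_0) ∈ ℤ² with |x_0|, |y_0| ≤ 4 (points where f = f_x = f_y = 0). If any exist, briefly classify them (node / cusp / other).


No singular points in the scanned grid; C is smooth there.

Compute partial derivatives:
  f_x = 4*x + 2.
  f_y = 1.
f_y = 1 is a nonzero constant, so f_y never vanishes: no point (x, y) can satisfy f = f_x = f_y = 0. In particular no (x, y) ∈ {−4, ..., 4}² is singular; the curve is smooth.


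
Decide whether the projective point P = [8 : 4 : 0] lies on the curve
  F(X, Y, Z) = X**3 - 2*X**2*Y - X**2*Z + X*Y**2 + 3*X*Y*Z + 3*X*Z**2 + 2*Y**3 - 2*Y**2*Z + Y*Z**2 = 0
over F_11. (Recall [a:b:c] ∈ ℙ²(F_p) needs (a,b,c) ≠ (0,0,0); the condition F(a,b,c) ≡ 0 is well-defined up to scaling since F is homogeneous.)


F(8,4,0) ≡ 3 (mod 11); P is NOT on the curve.

Evaluate F(8, 4, 0) term-by-term (mod 11).
  X**3 ↦ 1·512·1·1 = 512
  -2*X**2*Y ↦ -2·64·4·1 = -512
  -X**2*Z ↦ -1·64·1·0 = 0
  X*Y**2 ↦ 1·8·16·1 = 128
  3*X*Y*Z ↦ 3·8·4·0 = 0
  3*X*Z**2 ↦ 3·8·1·0 = 0
  2*Y**3 ↦ 2·1·64·1 = 128
  -2*Y**2*Z ↦ -2·1·16·0 = 0
  Y*Z**2 ↦ 1·1·4·0 = 0
Sum: F(8, 4, 0) = (512) + (-512) + (0) + (128) + (0) + (0) + (128) + (0) + (0) = 256.
Reducing mod 11: 256 ≡ 3 (mod 11).
Since F(a, b, c) ≡ 3 ≠ 0 (mod 11), P does NOT lie on the curve.


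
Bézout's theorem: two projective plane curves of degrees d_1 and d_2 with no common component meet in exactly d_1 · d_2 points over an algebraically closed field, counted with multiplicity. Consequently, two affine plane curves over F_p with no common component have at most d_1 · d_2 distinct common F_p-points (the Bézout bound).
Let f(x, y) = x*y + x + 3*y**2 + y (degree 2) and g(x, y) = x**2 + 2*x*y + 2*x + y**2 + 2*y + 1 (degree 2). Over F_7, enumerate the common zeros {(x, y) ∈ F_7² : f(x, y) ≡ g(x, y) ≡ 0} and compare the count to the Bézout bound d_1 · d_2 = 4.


Common zeros: {(3, 3), (5, 1)}; count = 2; Bézout bound = 4.

deg(f) = 2, deg(g) = 2, so Bézout bound = 4.
Scan x ∈ F_7. For each x, list the y ∈ F_7 with f(x, y) ≡ 0 and those with g(x, y) ≡ 0 (mod 7); the common zeros in that column are the intersection.
  x = 0: f ≡ 0 at y ∈ {0, 2}; g ≡ 0 at y ∈ {6}; common: ∅.
  x = 1: f ≡ 0 at y ∈ ∅; g ≡ 0 at y ∈ {5}; common: ∅.
  x = 2: f ≡ 0 at y ∈ ∅; g ≡ 0 at y ∈ {4}; common: ∅.
  x = 3: f ≡ 0 at y ∈ {3, 5}; g ≡ 0 at y ∈ {3}; common: {3}.
  x = 4: f ≡ 0 at y ∈ ∅; g ≡ 0 at y ∈ {2}; common: ∅.
  x = 5: f ≡ 0 at y ∈ {1, 4}; g ≡ 0 at y ∈ {1}; common: {1}.
  x = 6: f ≡ 0 at y ∈ ∅; g ≡ 0 at y ∈ {0}; common: ∅.
Collecting: common zeros = {(3, 3), (5, 1)}, so the count is 2.
Comparison with the Bézout bound: 2 ≤ 4 = deg(f)·deg(g), as expected for curves with no common component (the affine F_7-count falls short of the bound because intersections may lie at infinity, over extension fields, or carry multiplicity).


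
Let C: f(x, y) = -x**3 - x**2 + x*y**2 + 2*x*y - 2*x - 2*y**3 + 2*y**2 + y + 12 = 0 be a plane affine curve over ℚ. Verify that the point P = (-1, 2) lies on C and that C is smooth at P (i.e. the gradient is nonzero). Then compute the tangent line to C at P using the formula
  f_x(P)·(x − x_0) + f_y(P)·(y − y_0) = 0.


Tangent line at P: 5*x - 21*y + 47 = 0.

Step 1: f(-1, 2) = 0, so P lies on C.
Step 2: partial derivatives
  f_x(x, y) = -3*x**2 - 2*x + y**2 + 2*y - 2, f_y(x, y) = 2*x*y + 2*x - 6*y**2 + 4*y + 1.
  f_x(P) = 5, f_y(P) = -21 (gradient nonzero, so P is smooth).
Step 3: tangent line at P: 5·(x − -1) + -21·(y − 2) = 0.
Expanding: 5*x - 21*y + 47 = 0.


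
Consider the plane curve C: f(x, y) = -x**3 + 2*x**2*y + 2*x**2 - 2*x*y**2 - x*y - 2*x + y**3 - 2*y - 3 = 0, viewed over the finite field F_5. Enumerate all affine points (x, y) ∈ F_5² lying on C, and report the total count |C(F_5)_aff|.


Affine F_5-points: {(3, 1), (4, 2), (4, 3)}; count = 3.

For each of the 25 pairs (x, y) ∈ F_5², evaluate f(x, y) mod 5. Record the zeros.
  x = 0: [0↦2, 1↦1, 2↦1, 3↦3, 4↦3]  zeros at y ∈ ∅
  x = 1: [0↦1, 1↦4, 2↦4, 3↦2, 4↦4]  zeros at y ∈ ∅
  x = 2: [0↦3, 1↦4, 2↦3, 3↦1, 4↦4]  zeros at y ∈ ∅
  x = 3: [0↦2, 1↦0, 2↦2, 3↦4, 4↦2]  zeros at y ∈ {1}
  x = 4: [0↦2, 1↦1, 2↦0, 3↦0, 4↦2]  zeros at y ∈ {2, 3}
Collecting zeros: affine points = {(3, 1), (4, 2), (4, 3)}.
Total count |C(F_5)_aff| = 3.


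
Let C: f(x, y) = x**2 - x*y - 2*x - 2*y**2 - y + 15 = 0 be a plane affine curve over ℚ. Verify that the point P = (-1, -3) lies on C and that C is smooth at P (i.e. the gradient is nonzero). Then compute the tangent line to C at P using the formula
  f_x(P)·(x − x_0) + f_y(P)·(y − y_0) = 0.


Tangent line at P: -x + 12*y + 35 = 0.

Step 1: f(-1, -3) = 0, so P lies on C.
Step 2: partial derivatives
  f_x(x, y) = 2*x - y - 2, f_y(x, y) = -x - 4*y - 1.
  f_x(P) = -1, f_y(P) = 12 (gradient nonzero, so P is smooth).
Step 3: tangent line at P: -1·(x − -1) + 12·(y − -3) = 0.
Expanding: -x + 12*y + 35 = 0.


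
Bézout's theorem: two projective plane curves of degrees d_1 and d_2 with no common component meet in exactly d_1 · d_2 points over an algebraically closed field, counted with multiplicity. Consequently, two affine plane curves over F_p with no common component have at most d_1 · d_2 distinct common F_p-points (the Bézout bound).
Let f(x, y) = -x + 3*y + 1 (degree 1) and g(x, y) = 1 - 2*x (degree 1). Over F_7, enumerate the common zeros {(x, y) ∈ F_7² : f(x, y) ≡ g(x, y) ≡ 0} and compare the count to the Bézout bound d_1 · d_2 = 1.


Common zeros: {(4, 1)}; count = 1; Bézout bound = 1.

deg(f) = 1, deg(g) = 1, so Bézout bound = 1.
Scan x ∈ F_7. For each x, list the y ∈ F_7 with f(x, y) ≡ 0 and those with g(x, y) ≡ 0 (mod 7); the common zeros in that column are the intersection.
  x = 0: f ≡ 0 at y ∈ {2}; g ≡ 0 at y ∈ ∅; common: ∅.
  x = 1: f ≡ 0 at y ∈ {0}; g ≡ 0 at y ∈ ∅; common: ∅.
  x = 2: f ≡ 0 at y ∈ {5}; g ≡ 0 at y ∈ ∅; common: ∅.
  x = 3: f ≡ 0 at y ∈ {3}; g ≡ 0 at y ∈ ∅; common: ∅.
  x = 4: f ≡ 0 at y ∈ {1}; g ≡ 0 at y ∈ {0, 1, 2, 3, 4, 5, 6}; common: {1}.
  x = 5: f ≡ 0 at y ∈ {6}; g ≡ 0 at y ∈ ∅; common: ∅.
  x = 6: f ≡ 0 at y ∈ {4}; g ≡ 0 at y ∈ ∅; common: ∅.
Collecting: common zeros = {(4, 1)}, so the count is 1.
Comparison with the Bézout bound: 1 ≤ 1 = deg(f)·deg(g), as expected for curves with no common component (the bound is attained).


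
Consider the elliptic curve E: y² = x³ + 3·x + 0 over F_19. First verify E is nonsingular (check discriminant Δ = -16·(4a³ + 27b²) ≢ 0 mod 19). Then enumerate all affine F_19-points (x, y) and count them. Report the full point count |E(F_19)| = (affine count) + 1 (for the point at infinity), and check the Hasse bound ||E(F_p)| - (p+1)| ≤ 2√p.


Affine points = {(0, 0), (1, 2), (1, 17), (3, 6), (3, 13), (4, 0), (5, 8), (5, 11), (6, 5), (6, 14), (8, 2), (8, 17), (10, 2), (10, 17), (12, 4), (12, 15), (15, 0), (17, 9), (17, 10)}; affine count = 19; |E(F_19)| = 20.

Discriminant check: Δ ∝ 4a³ + 27b² = 4·3³ + 27·0² = 4·27 + 27·0 ≡ 13 (mod 19). Nonzero ⇒ E is nonsingular.
For each x ∈ F_19, compute rhs = x³ + 3·x + 0 mod 19, then count y ∈ F_19 with y² ≡ rhs.
  x = 0: rhs = 0, matching y values: 0 (1 points).
  x = 1: rhs = 4, matching y values: 2, 17 (2 points).
  x = 2: rhs = 14, matching y values: none (0 points).
  x = 3: rhs = 17, matching y values: 6, 13 (2 points).
  x = 4: rhs = 0, matching y values: 0 (1 points).
  x = 5: rhs = 7, matching y values: 8, 11 (2 points).
  x = 6: rhs = 6, matching y values: 5, 14 (2 points).
  x = 7: rhs = 3, matching y values: none (0 points).
  x = 8: rhs = 4, matching y values: 2, 17 (2 points).
  x = 9: rhs = 15, matching y values: none (0 points).
  x = 10: rhs = 4, matching y values: 2, 17 (2 points).
  x = 11: rhs = 15, matching y values: none (0 points).
  x = 12: rhs = 16, matching y values: 4, 15 (2 points).
  x = 13: rhs = 13, matching y values: none (0 points).
  x = 14: rhs = 12, matching y values: none (0 points).
  x = 15: rhs = 0, matching y values: 0 (1 points).
  x = 16: rhs = 2, matching y values: none (0 points).
  x = 17: rhs = 5, matching y values: 9, 10 (2 points).
  x = 18: rhs = 15, matching y values: none (0 points).
Total affine count: 19.
Full point count |E(F_19)| = 19 + 1 = 20.
Hasse bound: |20 − (19+1)| = |0| = 0 ≤ 2√19 ≈ 8.7178 ✓.


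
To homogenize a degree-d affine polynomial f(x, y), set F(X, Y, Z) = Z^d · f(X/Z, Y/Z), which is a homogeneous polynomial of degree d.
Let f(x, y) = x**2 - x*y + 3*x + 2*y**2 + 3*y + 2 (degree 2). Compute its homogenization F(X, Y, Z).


F(X, Y, Z) = X**2 - X*Y + 3*X*Z + 2*Y**2 + 3*Y*Z + 2*Z**2

deg(f) = 2.
Substitute x = X/Z, y = Y/Z into f, then multiply by Z^2.
  monomial 1·x^2·y^0 ↦ 1·X^2·Y^0·Z^0.
  monomial -1·x^1·y^1 ↦ -1·X^1·Y^1·Z^0.
  monomial 3·x^1·y^0 ↦ 3·X^1·Y^0·Z^1.
  monomial 2·x^0·y^2 ↦ 2·X^0·Y^2·Z^0.
  monomial 3·x^0·y^1 ↦ 3·X^0·Y^1·Z^1.
  monomial 2·x^0·y^0 ↦ 2·X^0·Y^0·Z^2.
Collecting: F(X, Y, Z) = X**2 - X*Y + 3*X*Z + 2*Y**2 + 3*Y*Z + 2*Z**2.


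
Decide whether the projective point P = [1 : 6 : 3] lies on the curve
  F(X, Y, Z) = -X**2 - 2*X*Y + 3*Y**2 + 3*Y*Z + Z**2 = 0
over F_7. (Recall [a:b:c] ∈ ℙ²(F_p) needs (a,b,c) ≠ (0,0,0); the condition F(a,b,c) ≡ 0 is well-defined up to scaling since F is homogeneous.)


F(1,6,3) ≡ 4 (mod 7); P is NOT on the curve.

Evaluate F(1, 6, 3) term-by-term (mod 7).
  -X**2 ↦ -1·1·1·1 = -1
  -2*X*Y ↦ -2·1·6·1 = -12
  3*Y**2 ↦ 3·1·36·1 = 108
  3*Y*Z ↦ 3·1·6·3 = 54
  Z**2 ↦ 1·1·1·9 = 9
Sum: F(1, 6, 3) = (-1) + (-12) + (108) + (54) + (9) = 158.
Reducing mod 7: 158 ≡ 4 (mod 7).
Since F(a, b, c) ≡ 4 ≠ 0 (mod 7), P does NOT lie on the curve.


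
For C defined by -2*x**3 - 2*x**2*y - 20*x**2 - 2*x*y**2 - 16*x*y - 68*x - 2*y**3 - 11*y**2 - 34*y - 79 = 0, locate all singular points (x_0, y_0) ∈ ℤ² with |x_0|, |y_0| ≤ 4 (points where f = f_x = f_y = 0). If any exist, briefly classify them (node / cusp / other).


Singular points: {(-3, -1)}; classification: cusp.

Compute partial derivatives:
  f_x = -6*x**2 - 4*x*y - 40*x - 2*y**2 - 16*y - 68.
  f_y = -2*x**2 - 4*x*y - 16*x - 6*y**2 - 22*y - 34.
Scan x_0 ∈ {−4, ..., 4}. For each x_0, f_y(x_0, y) is a polynomial in y; find its integer roots y ∈ {−4, ..., 4}, then test f_x and f at those candidates.
  x = -4: f_y(-4, y) = -6*y**2 - 6*y - 2; no integer root y with |y| ≤ 4.
  x = -3: f_y(-3, y) = -6*y**2 - 10*y - 4; vanishes at y ∈ {-1}. (-3, -1): f_x = 0, f = 0 — SINGULAR.
  x = -2: f_y(-2, y) = -6*y**2 - 14*y - 10; no integer root y with |y| ≤ 4.
  x = -1: f_y(-1, y) = -6*y**2 - 18*y - 20; no integer root y with |y| ≤ 4.
  x = 0: f_y(0, y) = -6*y**2 - 22*y - 34; no integer root y with |y| ≤ 4.
  x = 1: f_y(1, y) = -6*y**2 - 26*y - 52; no integer root y with |y| ≤ 4.
  x = 2: f_y(2, y) = -6*y**2 - 30*y - 74; no integer root y with |y| ≤ 4.
  x = 3: f_y(3, y) = -6*y**2 - 34*y - 100; no integer root y with |y| ≤ 4.
  x = 4: f_y(4, y) = -6*y**2 - 38*y - 130; no integer root y with |y| ≤ 4.
Only singular point on the grid: (-3, -1).
Classify: substitute x = -3 + u, y = -1 + v and expand: f = -2*u**3 - 2*u**2*v - 2*u*v**2 - 2*v**3 + v**2.
No constant or linear terms (consistent with a singular point). Quadratic part: v**2. Cubic part: -2*u**3 - 2*u**2*v - 2*u*v**2 - 2*v**3.
The quadratic part v**2 is a perfect square, so there is a single (double) tangent line v = 0, i.e. y = -1. Restricting the cubic part to that line (v = 0) leaves -2*u**3 ≠ 0, so f is not divisible by v and the branch is v² ≈ 2*u**3 to lowest order — this is a cusp.
Classification: cusp.


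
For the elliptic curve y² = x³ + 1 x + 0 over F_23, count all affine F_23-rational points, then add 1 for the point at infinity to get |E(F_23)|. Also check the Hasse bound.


Affine points = {(0, 0), (1, 5), (1, 18), (9, 5), (9, 18), (11, 10), (11, 13), (13, 5), (13, 18), (15, 3), (15, 20), (16, 8), (16, 15), (17, 10), (17, 13), (18, 10), (18, 13), (19, 1), (19, 22), (20, 4), (20, 19), (21, 6), (21, 17)}; affine count = 23; |E(F_23)| = 24.

Discriminant check: Δ ∝ 4a³ + 27b² = 4·1³ + 27·0² = 4·1 + 27·0 ≡ 4 (mod 23). Nonzero ⇒ E is nonsingular.
For each x ∈ F_23, compute rhs = x³ + 1·x + 0 mod 23, then count y ∈ F_23 with y² ≡ rhs.
  x = 0: rhs = 0, matching y values: 0 (1 points).
  x = 1: rhs = 2, matching y values: 5, 18 (2 points).
  x = 2: rhs = 10, matching y values: none (0 points).
  x = 3: rhs = 7, matching y values: none (0 points).
  x = 4: rhs = 22, matching y values: none (0 points).
  x = 5: rhs = 15, matching y values: none (0 points).
  x = 6: rhs = 15, matching y values: none (0 points).
  x = 7: rhs = 5, matching y values: none (0 points).
  x = 8: rhs = 14, matching y values: none (0 points).
  x = 9: rhs = 2, matching y values: 5, 18 (2 points).
  x = 10: rhs = 21, matching y values: none (0 points).
  x = 11: rhs = 8, matching y values: 10, 13 (2 points).
  x = 12: rhs = 15, matching y values: none (0 points).
  x = 13: rhs = 2, matching y values: 5, 18 (2 points).
  x = 14: rhs = 21, matching y values: none (0 points).
  x = 15: rhs = 9, matching y values: 3, 20 (2 points).
  x = 16: rhs = 18, matching y values: 8, 15 (2 points).
  x = 17: rhs = 8, matching y values: 10, 13 (2 points).
  x = 18: rhs = 8, matching y values: 10, 13 (2 points).
  x = 19: rhs = 1, matching y values: 1, 22 (2 points).
  x = 20: rhs = 16, matching y values: 4, 19 (2 points).
  x = 21: rhs = 13, matching y values: 6, 17 (2 points).
  x = 22: rhs = 21, matching y values: none (0 points).
Total affine count: 23.
Full point count |E(F_23)| = 23 + 1 = 24.
Hasse bound: |24 − (23+1)| = |0| = 0 ≤ 2√23 ≈ 9.5917 ✓.


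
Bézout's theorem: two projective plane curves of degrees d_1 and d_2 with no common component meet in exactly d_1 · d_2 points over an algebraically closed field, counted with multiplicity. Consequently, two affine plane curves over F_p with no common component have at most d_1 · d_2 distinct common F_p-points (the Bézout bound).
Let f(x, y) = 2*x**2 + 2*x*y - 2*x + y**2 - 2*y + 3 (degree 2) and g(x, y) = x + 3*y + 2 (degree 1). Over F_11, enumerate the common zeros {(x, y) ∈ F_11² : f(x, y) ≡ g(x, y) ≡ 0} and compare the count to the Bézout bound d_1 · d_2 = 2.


Common zeros: {(2, 6), (8, 4)}; count = 2; Bézout bound = 2.

deg(f) = 2, deg(g) = 1, so Bézout bound = 2.
Scan x ∈ F_11. For each x, list the y ∈ F_11 with f(x, y) ≡ 0 and those with g(x, y) ≡ 0 (mod 11); the common zeros in that column are the intersection.
  x = 0: f ≡ 0 at y ∈ {4, 9}; g ≡ 0 at y ∈ {3}; common: ∅.
  x = 1: f ≡ 0 at y ∈ ∅; g ≡ 0 at y ∈ {10}; common: ∅.
  x = 2: f ≡ 0 at y ∈ {3, 6}; g ≡ 0 at y ∈ {6}; common: {6}.
  x = 3: f ≡ 0 at y ∈ {9}; g ≡ 0 at y ∈ {2}; common: ∅.
  x = 4: f ≡ 0 at y ∈ {6, 10}; g ≡ 0 at y ∈ {9}; common: ∅.
  x = 5: f ≡ 0 at y ∈ ∅; g ≡ 0 at y ∈ {5}; common: ∅.
  x = 6: f ≡ 0 at y ∈ ∅; g ≡ 0 at y ∈ {1}; common: ∅.
  x = 7: f ≡ 0 at y ∈ {3, 7}; g ≡ 0 at y ∈ {8}; common: ∅.
  x = 8: f ≡ 0 at y ∈ {4}; g ≡ 0 at y ∈ {4}; common: {4}.
  x = 9: f ≡ 0 at y ∈ {7, 10}; g ≡ 0 at y ∈ {0}; common: ∅.
  x = 10: f ≡ 0 at y ∈ ∅; g ≡ 0 at y ∈ {7}; common: ∅.
Collecting: common zeros = {(2, 6), (8, 4)}, so the count is 2.
Comparison with the Bézout bound: 2 ≤ 2 = deg(f)·deg(g), as expected for curves with no common component (the bound is attained).


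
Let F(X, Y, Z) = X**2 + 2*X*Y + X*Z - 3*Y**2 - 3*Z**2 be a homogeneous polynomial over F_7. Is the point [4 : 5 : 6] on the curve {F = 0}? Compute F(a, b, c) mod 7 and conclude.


F(4,5,6) ≡ 2 (mod 7); P is NOT on the curve.

Evaluate F(4, 5, 6) term-by-term (mod 7).
  X**2 ↦ 1·16·1·1 = 16
  2*X*Y ↦ 2·4·5·1 = 40
  X*Z ↦ 1·4·1·6 = 24
  -3*Y**2 ↦ -3·1·25·1 = -75
  -3*Z**2 ↦ -3·1·1·36 = -108
Sum: F(4, 5, 6) = (16) + (40) + (24) + (-75) + (-108) = -103.
Reducing mod 7: -103 ≡ 2 (mod 7).
Since F(a, b, c) ≡ 2 ≠ 0 (mod 7), P does NOT lie on the curve.


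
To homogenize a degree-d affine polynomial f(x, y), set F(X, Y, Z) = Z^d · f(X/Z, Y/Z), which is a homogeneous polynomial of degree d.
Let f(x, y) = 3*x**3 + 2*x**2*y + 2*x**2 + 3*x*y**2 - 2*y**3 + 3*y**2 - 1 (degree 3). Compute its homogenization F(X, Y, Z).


F(X, Y, Z) = 3*X**3 + 2*X**2*Y + 2*X**2*Z + 3*X*Y**2 - 2*Y**3 + 3*Y**2*Z - Z**3

deg(f) = 3.
Substitute x = X/Z, y = Y/Z into f, then multiply by Z^3.
  monomial 3·x^3·y^0 ↦ 3·X^3·Y^0·Z^0.
  monomial 2·x^2·y^1 ↦ 2·X^2·Y^1·Z^0.
  monomial 2·x^2·y^0 ↦ 2·X^2·Y^0·Z^1.
  monomial 3·x^1·y^2 ↦ 3·X^1·Y^2·Z^0.
  monomial -2·x^0·y^3 ↦ -2·X^0·Y^3·Z^0.
  monomial 3·x^0·y^2 ↦ 3·X^0·Y^2·Z^1.
  monomial -1·x^0·y^0 ↦ -1·X^0·Y^0·Z^3.
Collecting: F(X, Y, Z) = 3*X**3 + 2*X**2*Y + 2*X**2*Z + 3*X*Y**2 - 2*Y**3 + 3*Y**2*Z - Z**3.


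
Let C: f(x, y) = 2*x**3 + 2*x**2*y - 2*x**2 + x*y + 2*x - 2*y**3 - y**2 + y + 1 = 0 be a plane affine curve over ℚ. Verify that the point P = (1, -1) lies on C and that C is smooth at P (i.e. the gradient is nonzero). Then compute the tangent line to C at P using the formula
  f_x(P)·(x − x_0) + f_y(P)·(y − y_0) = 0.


Tangent line at P: 1 - x = 0.

Step 1: f(1, -1) = 0, so P lies on C.
Step 2: partial derivatives
  f_x(x, y) = 6*x**2 + 4*x*y - 4*x + y + 2, f_y(x, y) = 2*x**2 + x - 6*y**2 - 2*y + 1.
  f_x(P) = -1, f_y(P) = 0 (gradient nonzero, so P is smooth).
Step 3: tangent line at P: -1·(x − 1) + 0·(y − -1) = 0.
Expanding: 1 - x = 0.


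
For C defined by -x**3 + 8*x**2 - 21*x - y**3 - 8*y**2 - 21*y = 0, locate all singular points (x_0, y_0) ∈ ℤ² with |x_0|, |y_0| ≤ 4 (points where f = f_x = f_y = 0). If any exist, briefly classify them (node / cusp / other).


Singular points: {(3, -3)}; classification: node.

Compute partial derivatives:
  f_x = -3*x**2 + 16*x - 21.
  f_y = -3*y**2 - 16*y - 21.
Scan x_0 ∈ {−4, ..., 4}. For each x_0, f_y(x_0, y) is a polynomial in y; find its integer roots y ∈ {−4, ..., 4}, then test f_x and f at those candidates.
  x = -4: f_y(-4, y) = -3*y**2 - 16*y - 21; vanishes at y ∈ {-3}. (-4, -3): f_x = -133 ≠ 0.
  x = -3: f_y(-3, y) = -3*y**2 - 16*y - 21; vanishes at y ∈ {-3}. (-3, -3): f_x = -96 ≠ 0.
  x = -2: f_y(-2, y) = -3*y**2 - 16*y - 21; vanishes at y ∈ {-3}. (-2, -3): f_x = -65 ≠ 0.
  x = -1: f_y(-1, y) = -3*y**2 - 16*y - 21; vanishes at y ∈ {-3}. (-1, -3): f_x = -40 ≠ 0.
  x = 0: f_y(0, y) = -3*y**2 - 16*y - 21; vanishes at y ∈ {-3}. (0, -3): f_x = -21 ≠ 0.
  x = 1: f_y(1, y) = -3*y**2 - 16*y - 21; vanishes at y ∈ {-3}. (1, -3): f_x = -8 ≠ 0.
  x = 2: f_y(2, y) = -3*y**2 - 16*y - 21; vanishes at y ∈ {-3}. (2, -3): f_x = -1 ≠ 0.
  x = 3: f_y(3, y) = -3*y**2 - 16*y - 21; vanishes at y ∈ {-3}. (3, -3): f_x = 0, f = 0 — SINGULAR.
  x = 4: f_y(4, y) = -3*y**2 - 16*y - 21; vanishes at y ∈ {-3}. (4, -3): f_x = -5 ≠ 0.
Only singular point on the grid: (3, -3).
Classify: substitute x = 3 + u, y = -3 + v and expand: f = -u**3 - u**2 - v**3 + v**2.
No constant or linear terms (consistent with a singular point). Quadratic part: -u**2 + v**2. Cubic part: -u**3 - v**3.
The quadratic part v**2 - u**2 = (v − u)(v + u) splits into two distinct linear factors, so there are two distinct tangent lines y − -3 = ±(x − 3) — this is a node (ordinary double point).
Classification: node.


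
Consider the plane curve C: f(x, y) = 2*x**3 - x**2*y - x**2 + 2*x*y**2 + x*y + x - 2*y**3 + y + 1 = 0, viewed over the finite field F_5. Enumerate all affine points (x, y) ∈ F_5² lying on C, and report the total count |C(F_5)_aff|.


Affine F_5-points: {(0, 1), (0, 3), (1, 3), (2, 0)}; count = 4.

For each of the 25 pairs (x, y) ∈ F_5², evaluate f(x, y) mod 5. Record the zeros.
  x = 0: [0↦1, 1↦0, 2↦2, 3↦0, 4↦2]  zeros at y ∈ {1, 3}
  x = 1: [0↦3, 1↦4, 2↦2, 3↦0, 4↦1]  zeros at y ∈ {3}
  x = 2: [0↦0, 1↦1, 2↦3, 3↦4, 4↦2]  zeros at y ∈ {0}
  x = 3: [0↦4, 1↦3, 2↦2, 3↦4, 4↦2]  zeros at y ∈ ∅
  x = 4: [0↦2, 1↦2, 2↦1, 3↦2, 4↦3]  zeros at y ∈ ∅
Collecting zeros: affine points = {(0, 1), (0, 3), (1, 3), (2, 0)}.
Total count |C(F_5)_aff| = 4.


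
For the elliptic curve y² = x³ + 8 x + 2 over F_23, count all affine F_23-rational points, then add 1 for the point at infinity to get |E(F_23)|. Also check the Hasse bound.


Affine points = {(0, 5), (0, 18), (2, 7), (2, 16), (4, 11), (4, 12), (5, 11), (5, 12), (6, 6), (6, 17), (8, 7), (8, 16), (10, 1), (10, 22), (11, 8), (11, 15), (12, 3), (12, 20), (13, 7), (13, 16), (14, 11), (14, 12), (15, 1), (15, 22), (21, 1), (21, 22), (22, 4), (22, 19)}; affine count = 28; |E(F_23)| = 29.

Discriminant check: Δ ∝ 4a³ + 27b² = 4·8³ + 27·2² = 4·512 + 27·4 ≡ 17 (mod 23). Nonzero ⇒ E is nonsingular.
For each x ∈ F_23, compute rhs = x³ + 8·x + 2 mod 23, then count y ∈ F_23 with y² ≡ rhs.
  x = 0: rhs = 2, matching y values: 5, 18 (2 points).
  x = 1: rhs = 11, matching y values: none (0 points).
  x = 2: rhs = 3, matching y values: 7, 16 (2 points).
  x = 3: rhs = 7, matching y values: none (0 points).
  x = 4: rhs = 6, matching y values: 11, 12 (2 points).
  x = 5: rhs = 6, matching y values: 11, 12 (2 points).
  x = 6: rhs = 13, matching y values: 6, 17 (2 points).
  x = 7: rhs = 10, matching y values: none (0 points).
  x = 8: rhs = 3, matching y values: 7, 16 (2 points).
  x = 9: rhs = 21, matching y values: none (0 points).
  x = 10: rhs = 1, matching y values: 1, 22 (2 points).
  x = 11: rhs = 18, matching y values: 8, 15 (2 points).
  x = 12: rhs = 9, matching y values: 3, 20 (2 points).
  x = 13: rhs = 3, matching y values: 7, 16 (2 points).
  x = 14: rhs = 6, matching y values: 11, 12 (2 points).
  x = 15: rhs = 1, matching y values: 1, 22 (2 points).
  x = 16: rhs = 17, matching y values: none (0 points).
  x = 17: rhs = 14, matching y values: none (0 points).
  x = 18: rhs = 21, matching y values: none (0 points).
  x = 19: rhs = 21, matching y values: none (0 points).
  x = 20: rhs = 20, matching y values: none (0 points).
  x = 21: rhs = 1, matching y values: 1, 22 (2 points).
  x = 22: rhs = 16, matching y values: 4, 19 (2 points).
Total affine count: 28.
Full point count |E(F_23)| = 28 + 1 = 29.
Hasse bound: |29 − (23+1)| = |5| = 5 ≤ 2√23 ≈ 9.5917 ✓.


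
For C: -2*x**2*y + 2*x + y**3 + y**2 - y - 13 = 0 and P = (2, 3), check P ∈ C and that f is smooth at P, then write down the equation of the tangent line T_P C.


Tangent line at P: -22*x + 24*y - 28 = 0.

Step 1: f(2, 3) = 0, so P lies on C.
Step 2: partial derivatives
  f_x(x, y) = -4*x*y + 2, f_y(x, y) = -2*x**2 + 3*y**2 + 2*y - 1.
  f_x(P) = -22, f_y(P) = 24 (gradient nonzero, so P is smooth).
Step 3: tangent line at P: -22·(x − 2) + 24·(y − 3) = 0.
Expanding: -22*x + 24*y - 28 = 0.


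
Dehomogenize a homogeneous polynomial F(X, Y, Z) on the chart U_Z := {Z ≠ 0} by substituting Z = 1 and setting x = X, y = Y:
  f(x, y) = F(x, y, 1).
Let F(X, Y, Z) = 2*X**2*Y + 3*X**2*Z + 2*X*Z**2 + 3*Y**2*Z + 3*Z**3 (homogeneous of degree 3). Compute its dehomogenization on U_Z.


f(x, y) = 2*x**2*y + 3*x**2 + 2*x + 3*y**2 + 3

On U_Z we set Z = 1. Each monomial c·X^i·Y^j·Z^k in F becomes c·x^i·y^j·1^k = c·x^i·y^j.
Substituting Z = 1: F(X, Y, 1) = 2*x**2*y + 3*x**2 + 2*x + 3*y**2 + 3.
Note: deg(f) ≤ deg(F) = 3; strict inequality happens when F is divisible by Z (lost terms).


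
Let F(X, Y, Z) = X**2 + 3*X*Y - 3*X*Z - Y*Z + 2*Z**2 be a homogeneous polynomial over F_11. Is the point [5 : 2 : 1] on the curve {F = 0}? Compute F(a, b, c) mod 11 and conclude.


F(5,2,1) ≡ 7 (mod 11); P is NOT on the curve.

Evaluate F(5, 2, 1) term-by-term (mod 11).
  X**2 ↦ 1·25·1·1 = 25
  3*X*Y ↦ 3·5·2·1 = 30
  -3*X*Z ↦ -3·5·1·1 = -15
  -Y*Z ↦ -1·1·2·1 = -2
  2*Z**2 ↦ 2·1·1·1 = 2
Sum: F(5, 2, 1) = (25) + (30) + (-15) + (-2) + (2) = 40.
Reducing mod 11: 40 ≡ 7 (mod 11).
Since F(a, b, c) ≡ 7 ≠ 0 (mod 11), P does NOT lie on the curve.


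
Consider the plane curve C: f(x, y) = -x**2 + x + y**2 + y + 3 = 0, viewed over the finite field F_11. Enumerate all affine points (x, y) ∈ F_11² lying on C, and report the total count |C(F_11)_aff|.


Affine F_11-points: {(0, 5), (1, 5), (4, 4), (4, 6), (5, 2), (5, 8), (7, 2), (7, 8), (8, 4), (8, 6)}; count = 10.

For each of the 121 pairs (x, y) ∈ F_11², evaluate f(x, y) mod 11. Record the zeros.
  x = 0: [0↦3, 1↦5, 2↦9, 3↦4, 4↦1, 5↦0, 6↦1, 7↦4, 8↦9, 9↦5, 10↦3]  zeros at y ∈ {5}
  x = 1: [0↦3, 1↦5, 2↦9, 3↦4, 4↦1, 5↦0, 6↦1, 7↦4, 8↦9, 9↦5, 10↦3]  zeros at y ∈ {5}
  x = 2: [0↦1, 1↦3, 2↦7, 3↦2, 4↦10, 5↦9, 6↦10, 7↦2, 8↦7, 9↦3, 10↦1]  zeros at y ∈ ∅
  x = 3: [0↦8, 1↦10, 2↦3, 3↦9, 4↦6, 5↦5, 6↦6, 7↦9, 8↦3, 9↦10, 10↦8]  zeros at y ∈ ∅
  x = 4: [0↦2, 1↦4, 2↦8, 3↦3, 4↦0, 5↦10, 6↦0, 7↦3, 8↦8, 9↦4, 10↦2]  zeros at y ∈ {4, 6}
  x = 5: [0↦5, 1↦7, 2↦0, 3↦6, 4↦3, 5↦2, 6↦3, 7↦6, 8↦0, 9↦7, 10↦5]  zeros at y ∈ {2, 8}
  x = 6: [0↦6, 1↦8, 2↦1, 3↦7, 4↦4, 5↦3, 6↦4, 7↦7, 8↦1, 9↦8, 10↦6]  zeros at y ∈ ∅
  x = 7: [0↦5, 1↦7, 2↦0, 3↦6, 4↦3, 5↦2, 6↦3, 7↦6, 8↦0, 9↦7, 10↦5]  zeros at y ∈ {2, 8}
  x = 8: [0↦2, 1↦4, 2↦8, 3↦3, 4↦0, 5↦10, 6↦0, 7↦3, 8↦8, 9↦4, 10↦2]  zeros at y ∈ {4, 6}
  x = 9: [0↦8, 1↦10, 2↦3, 3↦9, 4↦6, 5↦5, 6↦6, 7↦9, 8↦3, 9↦10, 10↦8]  zeros at y ∈ ∅
  x = 10: [0↦1, 1↦3, 2↦7, 3↦2, 4↦10, 5↦9, 6↦10, 7↦2, 8↦7, 9↦3, 10↦1]  zeros at y ∈ ∅
Collecting zeros: affine points = {(0, 5), (1, 5), (4, 4), (4, 6), (5, 2), (5, 8), (7, 2), (7, 8), (8, 4), (8, 6)}.
Total count |C(F_11)_aff| = 10.
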